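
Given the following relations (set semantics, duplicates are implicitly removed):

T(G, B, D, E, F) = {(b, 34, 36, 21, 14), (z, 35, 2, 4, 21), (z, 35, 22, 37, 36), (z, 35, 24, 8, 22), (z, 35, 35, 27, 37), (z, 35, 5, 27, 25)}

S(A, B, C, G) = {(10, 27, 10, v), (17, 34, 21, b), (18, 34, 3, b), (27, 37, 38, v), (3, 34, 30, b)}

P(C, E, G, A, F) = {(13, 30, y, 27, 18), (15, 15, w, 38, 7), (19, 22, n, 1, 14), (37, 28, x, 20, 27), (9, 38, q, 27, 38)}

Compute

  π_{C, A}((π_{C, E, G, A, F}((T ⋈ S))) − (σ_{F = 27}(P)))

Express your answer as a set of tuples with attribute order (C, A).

T ⋈ S (natural join on G, B): {(b, 34, 36, 21, 14, 17, 21), (b, 34, 36, 21, 14, 18, 3), (b, 34, 36, 21, 14, 3, 30)}
Projecting to C, E, G, A, F: {(21, 21, b, 17, 14), (3, 21, b, 18, 14), (30, 21, b, 3, 14)}
Filtering on F = 27 leaves {(37, 28, x, 20, 27)}.
Taking the difference: {(21, 21, b, 17, 14), (3, 21, b, 18, 14), (30, 21, b, 3, 14)}
Projecting to C, A: {(21, 17), (3, 18), (30, 3)}

{(21, 17), (3, 18), (30, 3)}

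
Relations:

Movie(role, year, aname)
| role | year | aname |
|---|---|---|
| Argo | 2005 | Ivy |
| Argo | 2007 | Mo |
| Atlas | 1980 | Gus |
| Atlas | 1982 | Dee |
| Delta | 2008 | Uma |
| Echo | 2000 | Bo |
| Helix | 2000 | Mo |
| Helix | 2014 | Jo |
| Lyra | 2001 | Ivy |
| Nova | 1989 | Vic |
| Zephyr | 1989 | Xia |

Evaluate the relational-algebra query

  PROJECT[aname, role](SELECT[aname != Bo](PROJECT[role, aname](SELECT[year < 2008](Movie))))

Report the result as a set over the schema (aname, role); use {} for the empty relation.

{(Dee, Atlas), (Gus, Atlas), (Ivy, Argo), (Ivy, Lyra), (Mo, Argo), (Mo, Helix), (Vic, Nova), (Xia, Zephyr)}

Filtering on year < 2008 leaves {(Argo, 2005, Ivy), (Argo, 2007, Mo), (Atlas, 1980, Gus), (Atlas, 1982, Dee), (Echo, 2000, Bo), (Helix, 2000, Mo), (Lyra, 2001, Ivy), (Nova, 1989, Vic), (Zephyr, 1989, Xia)}.
π[role, aname]: project onto (role, aname) → {(Argo, Ivy), (Argo, Mo), (Atlas, Dee), (Atlas, Gus), (Echo, Bo), (Helix, Mo), (Lyra, Ivy), (Nova, Vic), (Zephyr, Xia)}
Filtering on aname != Bo leaves {(Argo, Ivy), (Argo, Mo), (Atlas, Dee), (Atlas, Gus), (Helix, Mo), (Lyra, Ivy), (Nova, Vic), (Zephyr, Xia)}.
π[aname, role]: project onto (aname, role) → {(Dee, Atlas), (Gus, Atlas), (Ivy, Argo), (Ivy, Lyra), (Mo, Argo), (Mo, Helix), (Vic, Nova), (Xia, Zephyr)}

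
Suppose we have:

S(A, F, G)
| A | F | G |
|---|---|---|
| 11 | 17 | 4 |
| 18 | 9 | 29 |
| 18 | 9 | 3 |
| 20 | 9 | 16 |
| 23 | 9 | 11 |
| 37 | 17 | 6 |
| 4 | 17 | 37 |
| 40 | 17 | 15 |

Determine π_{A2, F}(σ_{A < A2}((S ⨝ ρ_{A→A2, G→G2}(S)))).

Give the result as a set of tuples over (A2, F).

ρ[A→A2, G→G2]: schema becomes (A2, F, G2); tuples unchanged.
S ⋈ ρ_{A→A2, G→G2}(S) (natural join on F): {(11, 17, 4, 11, 4), (11, 17, 4, 37, 6), (11, 17, 4, 4, 37), (11, 17, 4, 40, 15), (18, 9, 29, 18, 29), (18, 9, 29, 18, 3), (18, 9, 29, 20, 16), (18, 9, 29, 23, 11), (18, 9, 3, 18, 29), (18, 9, 3, 18, 3), (18, 9, 3, 20, 16), (18, 9, 3, 23, 11), (20, 9, 16, 18, 29), (20, 9, 16, 18, 3), (20, 9, 16, 20, 16), (20, 9, 16, 23, 11), (23, 9, 11, 18, 29), (23, 9, 11, 18, 3), (23, 9, 11, 20, 16), (23, 9, 11, 23, 11), (37, 17, 6, 11, 4), (37, 17, 6, 37, 6), (37, 17, 6, 4, 37), (37, 17, 6, 40, 15), (4, 17, 37, 11, 4), (4, 17, 37, 37, 6), (4, 17, 37, 4, 37), (4, 17, 37, 40, 15), (40, 17, 15, 11, 4), (40, 17, 15, 37, 6), (40, 17, 15, 4, 37), (40, 17, 15, 40, 15)}
σ[A < A2]: keep tuples satisfying A < A2 → {(11, 17, 4, 37, 6), (11, 17, 4, 40, 15), (18, 9, 29, 20, 16), (18, 9, 29, 23, 11), (18, 9, 3, 20, 16), (18, 9, 3, 23, 11), (20, 9, 16, 23, 11), (37, 17, 6, 40, 15), (4, 17, 37, 11, 4), (4, 17, 37, 37, 6), (4, 17, 37, 40, 15)}
Keep only column(s) A2, F (6 duplicate(s) eliminated): {(11, 17), (20, 9), (23, 9), (37, 17), (40, 17)}

{(11, 17), (20, 9), (23, 9), (37, 17), (40, 17)}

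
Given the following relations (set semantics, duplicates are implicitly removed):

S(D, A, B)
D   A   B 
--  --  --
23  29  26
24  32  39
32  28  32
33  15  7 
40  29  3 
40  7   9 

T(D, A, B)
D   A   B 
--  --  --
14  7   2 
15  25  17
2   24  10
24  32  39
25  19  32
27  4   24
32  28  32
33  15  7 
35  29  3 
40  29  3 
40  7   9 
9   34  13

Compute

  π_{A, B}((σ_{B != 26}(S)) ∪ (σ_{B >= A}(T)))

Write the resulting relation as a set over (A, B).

{(15, 7), (19, 32), (28, 32), (29, 3), (32, 39), (4, 24), (7, 9)}

Apply σ_{B != 26}; surviving tuples: {(24, 32, 39), (32, 28, 32), (33, 15, 7), (40, 29, 3), (40, 7, 9)}
Apply σ_{B >= A}; surviving tuples: {(24, 32, 39), (25, 19, 32), (27, 4, 24), (32, 28, 32), (40, 7, 9)}
Set union of the two operands is {(24, 32, 39), (25, 19, 32), (27, 4, 24), (32, 28, 32), (33, 15, 7), (40, 29, 3), (40, 7, 9)}.
Keep only column(s) A, B: {(15, 7), (19, 32), (28, 32), (29, 3), (32, 39), (4, 24), (7, 9)}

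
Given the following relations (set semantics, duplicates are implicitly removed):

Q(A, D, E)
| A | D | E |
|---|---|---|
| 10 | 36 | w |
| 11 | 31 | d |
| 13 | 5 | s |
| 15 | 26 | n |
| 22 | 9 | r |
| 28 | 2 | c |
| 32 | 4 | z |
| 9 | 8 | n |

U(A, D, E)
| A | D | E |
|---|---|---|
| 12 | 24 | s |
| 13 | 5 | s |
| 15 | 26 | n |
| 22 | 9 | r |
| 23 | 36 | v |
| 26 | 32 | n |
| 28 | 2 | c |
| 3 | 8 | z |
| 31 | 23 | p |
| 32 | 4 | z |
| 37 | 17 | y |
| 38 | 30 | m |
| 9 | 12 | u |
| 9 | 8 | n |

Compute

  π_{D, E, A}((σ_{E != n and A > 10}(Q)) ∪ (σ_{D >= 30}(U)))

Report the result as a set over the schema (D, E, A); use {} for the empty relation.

σ[E != n and A > 10]: keep tuples satisfying E != n and A > 10 → {(11, 31, d), (13, 5, s), (22, 9, r), (28, 2, c), (32, 4, z)}
σ[D >= 30]: keep tuples satisfying D >= 30 → {(23, 36, v), (26, 32, n), (38, 30, m)}
Set union of the two operands is {(11, 31, d), (13, 5, s), (22, 9, r), (23, 36, v), (26, 32, n), (28, 2, c), (32, 4, z), (38, 30, m)}.
Keep only column(s) D, E, A: {(2, c, 28), (30, m, 38), (31, d, 11), (32, n, 26), (36, v, 23), (4, z, 32), (5, s, 13), (9, r, 22)}

{(2, c, 28), (30, m, 38), (31, d, 11), (32, n, 26), (36, v, 23), (4, z, 32), (5, s, 13), (9, r, 22)}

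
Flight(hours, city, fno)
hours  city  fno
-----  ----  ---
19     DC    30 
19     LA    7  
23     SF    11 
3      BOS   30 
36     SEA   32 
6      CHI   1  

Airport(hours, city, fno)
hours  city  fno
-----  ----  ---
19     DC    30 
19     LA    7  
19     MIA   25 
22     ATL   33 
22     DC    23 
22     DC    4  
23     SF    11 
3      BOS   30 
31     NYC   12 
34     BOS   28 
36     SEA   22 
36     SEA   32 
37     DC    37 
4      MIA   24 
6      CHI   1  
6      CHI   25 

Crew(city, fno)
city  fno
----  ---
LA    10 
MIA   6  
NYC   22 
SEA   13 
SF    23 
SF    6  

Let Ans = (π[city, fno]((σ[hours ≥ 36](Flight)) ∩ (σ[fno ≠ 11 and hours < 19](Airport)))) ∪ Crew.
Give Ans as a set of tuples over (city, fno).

σ[hours ≥ 36]: keep tuples satisfying hours ≥ 36 → {(36, SEA, 32)}
σ[fno ≠ 11 and hours < 19]: keep tuples satisfying fno ≠ 11 and hours < 19 → {(3, BOS, 30), (4, MIA, 24), (6, CHI, 1), (6, CHI, 25)}
Intersection: {(36, SEA, 32)} with {(3, BOS, 30), (4, MIA, 24), (6, CHI, 1), (6, CHI, 25)} → {}
π_{city, fno} gives {}.
Union: {} with {(LA, 10), (MIA, 6), (NYC, 22), (SEA, 13), (SF, 23), (SF, 6)} → {(LA, 10), (MIA, 6), (NYC, 22), (SEA, 13), (SF, 23), (SF, 6)}

{(LA, 10), (MIA, 6), (NYC, 22), (SEA, 13), (SF, 23), (SF, 6)}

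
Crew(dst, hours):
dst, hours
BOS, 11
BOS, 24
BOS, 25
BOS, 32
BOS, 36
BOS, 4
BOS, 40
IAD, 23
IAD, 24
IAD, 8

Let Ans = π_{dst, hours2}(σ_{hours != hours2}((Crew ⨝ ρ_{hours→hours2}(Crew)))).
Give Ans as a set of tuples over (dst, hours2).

ρ[hours→hours2]: schema becomes (dst, hours2); tuples unchanged.
Natural join on dst: {(BOS, 11, 11), (BOS, 11, 24), (BOS, 11, 25), (BOS, 11, 32), (BOS, 11, 36), (BOS, 11, 4), (BOS, 11, 40), (BOS, 24, 11), (BOS, 24, 24), (BOS, 24, 25), (BOS, 24, 32), (BOS, 24, 36), (BOS, 24, 4), (BOS, 24, 40), (BOS, 25, 11), (BOS, 25, 24), (BOS, 25, 25), (BOS, 25, 32), (BOS, 25, 36), (BOS, 25, 4), (BOS, 25, 40), (BOS, 32, 11), (BOS, 32, 24), (BOS, 32, 25), (BOS, 32, 32), (BOS, 32, 36), (BOS, 32, 4), (BOS, 32, 40), (BOS, 36, 11), (BOS, 36, 24), (BOS, 36, 25), (BOS, 36, 32), (BOS, 36, 36), (BOS, 36, 4), (BOS, 36, 40), (BOS, 4, 11), (BOS, 4, 24), (BOS, 4, 25), (BOS, 4, 32), (BOS, 4, 36), (BOS, 4, 4), (BOS, 4, 40), (BOS, 40, 11), (BOS, 40, 24), (BOS, 40, 25), (BOS, 40, 32), (BOS, 40, 36), (BOS, 40, 4), (BOS, 40, 40), (IAD, 23, 23), (IAD, 23, 24), (IAD, 23, 8), (IAD, 24, 23), (IAD, 24, 24), (IAD, 24, 8), (IAD, 8, 23), (IAD, 8, 24), (IAD, 8, 8)}
Apply σ_{hours != hours2}; surviving tuples: {(BOS, 11, 24), (BOS, 11, 25), (BOS, 11, 32), (BOS, 11, 36), (BOS, 11, 4), (BOS, 11, 40), (BOS, 24, 11), (BOS, 24, 25), (BOS, 24, 32), (BOS, 24, 36), (BOS, 24, 4), (BOS, 24, 40), (BOS, 25, 11), (BOS, 25, 24), (BOS, 25, 32), (BOS, 25, 36), (BOS, 25, 4), (BOS, 25, 40), (BOS, 32, 11), (BOS, 32, 24), (BOS, 32, 25), (BOS, 32, 36), (BOS, 32, 4), (BOS, 32, 40), (BOS, 36, 11), (BOS, 36, 24), (BOS, 36, 25), (BOS, 36, 32), (BOS, 36, 4), (BOS, 36, 40), (BOS, 4, 11), (BOS, 4, 24), (BOS, 4, 25), (BOS, 4, 32), (BOS, 4, 36), (BOS, 4, 40), (BOS, 40, 11), (BOS, 40, 24), (BOS, 40, 25), (BOS, 40, 32), (BOS, 40, 36), (BOS, 40, 4), (IAD, 23, 24), (IAD, 23, 8), (IAD, 24, 23), (IAD, 24, 8), (IAD, 8, 23), (IAD, 8, 24)}
π[dst, hours2]: project onto (dst, hours2) (38 duplicate(s) eliminated) → {(BOS, 11), (BOS, 24), (BOS, 25), (BOS, 32), (BOS, 36), (BOS, 4), (BOS, 40), (IAD, 23), (IAD, 24), (IAD, 8)}

{(BOS, 11), (BOS, 24), (BOS, 25), (BOS, 32), (BOS, 36), (BOS, 4), (BOS, 40), (IAD, 23), (IAD, 24), (IAD, 8)}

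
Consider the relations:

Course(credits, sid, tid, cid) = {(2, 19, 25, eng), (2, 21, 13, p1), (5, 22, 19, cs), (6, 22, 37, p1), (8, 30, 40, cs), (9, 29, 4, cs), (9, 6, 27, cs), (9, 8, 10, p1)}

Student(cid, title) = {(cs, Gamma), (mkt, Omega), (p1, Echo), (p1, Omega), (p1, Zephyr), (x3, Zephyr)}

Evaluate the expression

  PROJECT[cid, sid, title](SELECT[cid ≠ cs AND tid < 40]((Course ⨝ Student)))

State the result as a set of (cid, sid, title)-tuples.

{(p1, 21, Echo), (p1, 21, Omega), (p1, 21, Zephyr), (p1, 22, Echo), (p1, 22, Omega), (p1, 22, Zephyr), (p1, 8, Echo), (p1, 8, Omega), (p1, 8, Zephyr)}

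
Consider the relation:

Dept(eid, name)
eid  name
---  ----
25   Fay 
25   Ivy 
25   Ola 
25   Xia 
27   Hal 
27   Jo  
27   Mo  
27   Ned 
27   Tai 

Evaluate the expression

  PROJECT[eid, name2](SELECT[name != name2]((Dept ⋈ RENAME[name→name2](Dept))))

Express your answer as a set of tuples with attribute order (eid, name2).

ρ[name→name2]: schema becomes (eid, name2); tuples unchanged.
Joining Dept and RENAME[name→name2](Dept) on eid yields {(25, Fay, Fay), (25, Fay, Ivy), (25, Fay, Ola), (25, Fay, Xia), (25, Ivy, Fay), (25, Ivy, Ivy), (25, Ivy, Ola), (25, Ivy, Xia), (25, Ola, Fay), (25, Ola, Ivy), (25, Ola, Ola), (25, Ola, Xia), (25, Xia, Fay), (25, Xia, Ivy), (25, Xia, Ola), (25, Xia, Xia), (27, Hal, Hal), (27, Hal, Jo), (27, Hal, Mo), (27, Hal, Ned), (27, Hal, Tai), (27, Jo, Hal), (27, Jo, Jo), (27, Jo, Mo), (27, Jo, Ned), (27, Jo, Tai), (27, Mo, Hal), (27, Mo, Jo), (27, Mo, Mo), (27, Mo, Ned), (27, Mo, Tai), (27, Ned, Hal), (27, Ned, Jo), (27, Ned, Mo), (27, Ned, Ned), (27, Ned, Tai), (27, Tai, Hal), (27, Tai, Jo), (27, Tai, Mo), (27, Tai, Ned), (27, Tai, Tai)}.
Selection name != name2: {(25, Fay, Ivy), (25, Fay, Ola), (25, Fay, Xia), (25, Ivy, Fay), (25, Ivy, Ola), (25, Ivy, Xia), (25, Ola, Fay), (25, Ola, Ivy), (25, Ola, Xia), (25, Xia, Fay), (25, Xia, Ivy), (25, Xia, Ola), (27, Hal, Jo), (27, Hal, Mo), (27, Hal, Ned), (27, Hal, Tai), (27, Jo, Hal), (27, Jo, Mo), (27, Jo, Ned), (27, Jo, Tai), (27, Mo, Hal), (27, Mo, Jo), (27, Mo, Ned), (27, Mo, Tai), (27, Ned, Hal), (27, Ned, Jo), (27, Ned, Mo), (27, Ned, Tai), (27, Tai, Hal), (27, Tai, Jo), (27, Tai, Mo), (27, Tai, Ned)}
Projecting to eid, name2 (23 duplicate(s) eliminated): {(25, Fay), (25, Ivy), (25, Ola), (25, Xia), (27, Hal), (27, Jo), (27, Mo), (27, Ned), (27, Tai)}

{(25, Fay), (25, Ivy), (25, Ola), (25, Xia), (27, Hal), (27, Jo), (27, Mo), (27, Ned), (27, Tai)}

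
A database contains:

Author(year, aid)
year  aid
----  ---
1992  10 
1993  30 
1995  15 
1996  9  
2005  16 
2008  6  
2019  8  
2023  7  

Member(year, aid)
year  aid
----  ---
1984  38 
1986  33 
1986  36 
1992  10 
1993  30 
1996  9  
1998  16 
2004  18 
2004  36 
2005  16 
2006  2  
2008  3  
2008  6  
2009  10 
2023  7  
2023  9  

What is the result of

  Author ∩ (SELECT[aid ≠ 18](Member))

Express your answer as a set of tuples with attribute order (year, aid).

Apply σ_{aid ≠ 18}; surviving tuples: {(1984, 38), (1986, 33), (1986, 36), (1992, 10), (1993, 30), (1996, 9), (1998, 16), (2004, 36), (2005, 16), (2006, 2), (2008, 3), (2008, 6), (2009, 10), (2023, 7), (2023, 9)}
Taking the intersection: {(1992, 10), (1993, 30), (1996, 9), (2005, 16), (2008, 6), (2023, 7)}

{(1992, 10), (1993, 30), (1996, 9), (2005, 16), (2008, 6), (2023, 7)}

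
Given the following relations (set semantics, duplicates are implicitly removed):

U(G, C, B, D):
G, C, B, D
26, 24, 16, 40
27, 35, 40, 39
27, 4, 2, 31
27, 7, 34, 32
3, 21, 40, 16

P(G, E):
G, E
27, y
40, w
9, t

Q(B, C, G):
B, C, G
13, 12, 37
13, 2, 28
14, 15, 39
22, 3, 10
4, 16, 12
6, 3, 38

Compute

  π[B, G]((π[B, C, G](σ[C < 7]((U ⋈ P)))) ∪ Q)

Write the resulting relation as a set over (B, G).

U ⋈ P (natural join on G): {(27, 35, 40, 39, y), (27, 4, 2, 31, y), (27, 7, 34, 32, y)}
Filtering on C < 7 leaves {(27, 4, 2, 31, y)}.
Projecting to B, C, G: {(2, 4, 27)}
Taking the union: {(13, 12, 37), (13, 2, 28), (14, 15, 39), (2, 4, 27), (22, 3, 10), (4, 16, 12), (6, 3, 38)}
Projecting to B, G: {(13, 28), (13, 37), (14, 39), (2, 27), (22, 10), (4, 12), (6, 38)}

{(13, 28), (13, 37), (14, 39), (2, 27), (22, 10), (4, 12), (6, 38)}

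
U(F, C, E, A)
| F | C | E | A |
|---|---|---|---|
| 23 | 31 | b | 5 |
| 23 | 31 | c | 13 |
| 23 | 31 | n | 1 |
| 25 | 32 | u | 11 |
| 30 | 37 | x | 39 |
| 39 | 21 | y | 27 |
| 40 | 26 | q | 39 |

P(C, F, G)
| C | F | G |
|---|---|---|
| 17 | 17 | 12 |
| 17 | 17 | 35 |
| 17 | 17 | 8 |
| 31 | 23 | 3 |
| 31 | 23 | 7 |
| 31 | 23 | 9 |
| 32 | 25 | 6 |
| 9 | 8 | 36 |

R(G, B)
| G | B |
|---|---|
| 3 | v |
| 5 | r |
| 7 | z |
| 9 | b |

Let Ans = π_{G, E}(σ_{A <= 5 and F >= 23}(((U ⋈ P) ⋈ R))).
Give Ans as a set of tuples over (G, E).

Joining U and P on F, C yields {(23, 31, b, 5, 3), (23, 31, b, 5, 7), (23, 31, b, 5, 9), (23, 31, c, 13, 3), (23, 31, c, 13, 7), (23, 31, c, 13, 9), (23, 31, n, 1, 3), (23, 31, n, 1, 7), (23, 31, n, 1, 9), (25, 32, u, 11, 6)}.
Joining (U ⋈ P) and R on G yields {(23, 31, b, 5, 3, v), (23, 31, b, 5, 7, z), (23, 31, b, 5, 9, b), (23, 31, c, 13, 3, v), (23, 31, c, 13, 7, z), (23, 31, c, 13, 9, b), (23, 31, n, 1, 3, v), (23, 31, n, 1, 7, z), (23, 31, n, 1, 9, b)}.
Apply σ_{A <= 5 and F >= 23}; surviving tuples: {(23, 31, b, 5, 3, v), (23, 31, b, 5, 7, z), (23, 31, b, 5, 9, b), (23, 31, n, 1, 3, v), (23, 31, n, 1, 7, z), (23, 31, n, 1, 9, b)}
π_{G, E} gives {(3, b), (3, n), (7, b), (7, n), (9, b), (9, n)}.

{(3, b), (3, n), (7, b), (7, n), (9, b), (9, n)}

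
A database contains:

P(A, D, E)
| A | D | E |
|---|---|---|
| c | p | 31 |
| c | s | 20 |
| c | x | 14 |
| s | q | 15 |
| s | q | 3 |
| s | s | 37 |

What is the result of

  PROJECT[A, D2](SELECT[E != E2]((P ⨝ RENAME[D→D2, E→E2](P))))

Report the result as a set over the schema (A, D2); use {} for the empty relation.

{(c, p), (c, s), (c, x), (s, q), (s, s)}

ρ[D→D2, E→E2]: schema becomes (A, D2, E2); tuples unchanged.
P ⋈ RENAME[D→D2, E→E2](P) (natural join on A): {(c, p, 31, p, 31), (c, p, 31, s, 20), (c, p, 31, x, 14), (c, s, 20, p, 31), (c, s, 20, s, 20), (c, s, 20, x, 14), (c, x, 14, p, 31), (c, x, 14, s, 20), (c, x, 14, x, 14), (s, q, 15, q, 15), (s, q, 15, q, 3), (s, q, 15, s, 37), (s, q, 3, q, 15), (s, q, 3, q, 3), (s, q, 3, s, 37), (s, s, 37, q, 15), (s, s, 37, q, 3), (s, s, 37, s, 37)}
σ[E != E2]: keep tuples satisfying E != E2 → {(c, p, 31, s, 20), (c, p, 31, x, 14), (c, s, 20, p, 31), (c, s, 20, x, 14), (c, x, 14, p, 31), (c, x, 14, s, 20), (s, q, 15, q, 3), (s, q, 15, s, 37), (s, q, 3, q, 15), (s, q, 3, s, 37), (s, s, 37, q, 15), (s, s, 37, q, 3)}
Keep only column(s) A, D2 (7 duplicate(s) eliminated): {(c, p), (c, s), (c, x), (s, q), (s, s)}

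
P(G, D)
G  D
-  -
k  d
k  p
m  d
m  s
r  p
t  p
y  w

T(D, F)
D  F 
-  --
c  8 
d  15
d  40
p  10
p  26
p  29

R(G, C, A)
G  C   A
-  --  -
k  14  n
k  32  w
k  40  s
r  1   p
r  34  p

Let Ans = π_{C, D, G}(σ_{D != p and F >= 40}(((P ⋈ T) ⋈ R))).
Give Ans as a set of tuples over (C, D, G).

Natural join on D: {(k, d, 15), (k, d, 40), (k, p, 10), (k, p, 26), (k, p, 29), (m, d, 15), (m, d, 40), (r, p, 10), (r, p, 26), (r, p, 29), (t, p, 10), (t, p, 26), (t, p, 29)}
Natural join on G: {(k, d, 15, 14, n), (k, d, 15, 32, w), (k, d, 15, 40, s), (k, d, 40, 14, n), (k, d, 40, 32, w), (k, d, 40, 40, s), (k, p, 10, 14, n), (k, p, 10, 32, w), (k, p, 10, 40, s), (k, p, 26, 14, n), (k, p, 26, 32, w), (k, p, 26, 40, s), (k, p, 29, 14, n), (k, p, 29, 32, w), (k, p, 29, 40, s), (r, p, 10, 1, p), (r, p, 10, 34, p), (r, p, 26, 1, p), (r, p, 26, 34, p), (r, p, 29, 1, p), (r, p, 29, 34, p)}
σ[D != p and F >= 40]: keep tuples satisfying D != p and F >= 40 → {(k, d, 40, 14, n), (k, d, 40, 32, w), (k, d, 40, 40, s)}
Projecting to C, D, G: {(14, d, k), (32, d, k), (40, d, k)}

{(14, d, k), (32, d, k), (40, d, k)}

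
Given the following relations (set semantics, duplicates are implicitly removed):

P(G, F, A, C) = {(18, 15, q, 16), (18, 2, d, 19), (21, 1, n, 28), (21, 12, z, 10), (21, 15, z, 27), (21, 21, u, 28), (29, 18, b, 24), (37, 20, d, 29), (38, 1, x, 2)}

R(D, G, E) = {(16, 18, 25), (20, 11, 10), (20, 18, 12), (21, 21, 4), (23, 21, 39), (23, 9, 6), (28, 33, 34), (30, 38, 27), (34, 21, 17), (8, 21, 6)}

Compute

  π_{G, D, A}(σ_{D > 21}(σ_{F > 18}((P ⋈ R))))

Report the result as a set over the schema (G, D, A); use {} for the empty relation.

P ⋈ R (natural join on G): {(18, 15, q, 16, 16, 25), (18, 15, q, 16, 20, 12), (18, 2, d, 19, 16, 25), (18, 2, d, 19, 20, 12), (21, 1, n, 28, 21, 4), (21, 1, n, 28, 23, 39), (21, 1, n, 28, 34, 17), (21, 1, n, 28, 8, 6), (21, 12, z, 10, 21, 4), (21, 12, z, 10, 23, 39), (21, 12, z, 10, 34, 17), (21, 12, z, 10, 8, 6), (21, 15, z, 27, 21, 4), (21, 15, z, 27, 23, 39), (21, 15, z, 27, 34, 17), (21, 15, z, 27, 8, 6), (21, 21, u, 28, 21, 4), (21, 21, u, 28, 23, 39), (21, 21, u, 28, 34, 17), (21, 21, u, 28, 8, 6), (38, 1, x, 2, 30, 27)}
σ[F > 18]: keep tuples satisfying F > 18 → {(21, 21, u, 28, 21, 4), (21, 21, u, 28, 23, 39), (21, 21, u, 28, 34, 17), (21, 21, u, 28, 8, 6)}
σ[D > 21]: keep tuples satisfying D > 21 → {(21, 21, u, 28, 23, 39), (21, 21, u, 28, 34, 17)}
π[G, D, A]: project onto (G, D, A) → {(21, 23, u), (21, 34, u)}

{(21, 23, u), (21, 34, u)}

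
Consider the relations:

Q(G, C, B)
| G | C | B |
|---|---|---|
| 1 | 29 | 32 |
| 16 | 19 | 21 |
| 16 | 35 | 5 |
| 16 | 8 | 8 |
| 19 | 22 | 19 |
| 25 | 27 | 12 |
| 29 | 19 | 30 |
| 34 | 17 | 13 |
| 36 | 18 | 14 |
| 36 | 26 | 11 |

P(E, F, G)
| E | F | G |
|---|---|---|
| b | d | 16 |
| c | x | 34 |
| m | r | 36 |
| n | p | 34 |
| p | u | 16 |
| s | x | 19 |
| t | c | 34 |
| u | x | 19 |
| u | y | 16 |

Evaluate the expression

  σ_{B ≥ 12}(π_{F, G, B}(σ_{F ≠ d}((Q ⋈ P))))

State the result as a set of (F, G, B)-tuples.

{(c, 34, 13), (p, 34, 13), (r, 36, 14), (u, 16, 21), (x, 19, 19), (x, 34, 13), (y, 16, 21)}

Q ⋈ P (natural join on G): {(16, 19, 21, b, d), (16, 19, 21, p, u), (16, 19, 21, u, y), (16, 35, 5, b, d), (16, 35, 5, p, u), (16, 35, 5, u, y), (16, 8, 8, b, d), (16, 8, 8, p, u), (16, 8, 8, u, y), (19, 22, 19, s, x), (19, 22, 19, u, x), (34, 17, 13, c, x), (34, 17, 13, n, p), (34, 17, 13, t, c), (36, 18, 14, m, r), (36, 26, 11, m, r)}
σ[F ≠ d]: keep tuples satisfying F ≠ d → {(16, 19, 21, p, u), (16, 19, 21, u, y), (16, 35, 5, p, u), (16, 35, 5, u, y), (16, 8, 8, p, u), (16, 8, 8, u, y), (19, 22, 19, s, x), (19, 22, 19, u, x), (34, 17, 13, c, x), (34, 17, 13, n, p), (34, 17, 13, t, c), (36, 18, 14, m, r), (36, 26, 11, m, r)}
π[F, G, B]: project onto (F, G, B) (1 duplicate(s) eliminated) → {(c, 34, 13), (p, 34, 13), (r, 36, 11), (r, 36, 14), (u, 16, 21), (u, 16, 5), (u, 16, 8), (x, 19, 19), (x, 34, 13), (y, 16, 21), (y, 16, 5), (y, 16, 8)}
σ[B ≥ 12]: keep tuples satisfying B ≥ 12 → {(c, 34, 13), (p, 34, 13), (r, 36, 14), (u, 16, 21), (x, 19, 19), (x, 34, 13), (y, 16, 21)}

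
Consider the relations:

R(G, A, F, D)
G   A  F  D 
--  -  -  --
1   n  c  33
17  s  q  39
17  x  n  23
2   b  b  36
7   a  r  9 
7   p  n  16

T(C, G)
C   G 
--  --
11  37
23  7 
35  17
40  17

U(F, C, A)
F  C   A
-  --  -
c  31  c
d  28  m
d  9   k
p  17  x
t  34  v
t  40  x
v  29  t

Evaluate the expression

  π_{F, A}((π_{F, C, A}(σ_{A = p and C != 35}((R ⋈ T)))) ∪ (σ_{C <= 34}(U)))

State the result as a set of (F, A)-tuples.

Natural join on G: {(17, s, q, 39, 35), (17, s, q, 39, 40), (17, x, n, 23, 35), (17, x, n, 23, 40), (7, a, r, 9, 23), (7, p, n, 16, 23)}
Filtering on A = p and C != 35 leaves {(7, p, n, 16, 23)}.
π_{F, C, A} gives {(n, 23, p)}.
Filtering on C <= 34 leaves {(c, 31, c), (d, 28, m), (d, 9, k), (p, 17, x), (t, 34, v), (v, 29, t)}.
Union: {(n, 23, p)} with {(c, 31, c), (d, 28, m), (d, 9, k), (p, 17, x), (t, 34, v), (v, 29, t)} → {(c, 31, c), (d, 28, m), (d, 9, k), (n, 23, p), (p, 17, x), (t, 34, v), (v, 29, t)}
π_{F, A} gives {(c, c), (d, k), (d, m), (n, p), (p, x), (t, v), (v, t)}.

{(c, c), (d, k), (d, m), (n, p), (p, x), (t, v), (v, t)}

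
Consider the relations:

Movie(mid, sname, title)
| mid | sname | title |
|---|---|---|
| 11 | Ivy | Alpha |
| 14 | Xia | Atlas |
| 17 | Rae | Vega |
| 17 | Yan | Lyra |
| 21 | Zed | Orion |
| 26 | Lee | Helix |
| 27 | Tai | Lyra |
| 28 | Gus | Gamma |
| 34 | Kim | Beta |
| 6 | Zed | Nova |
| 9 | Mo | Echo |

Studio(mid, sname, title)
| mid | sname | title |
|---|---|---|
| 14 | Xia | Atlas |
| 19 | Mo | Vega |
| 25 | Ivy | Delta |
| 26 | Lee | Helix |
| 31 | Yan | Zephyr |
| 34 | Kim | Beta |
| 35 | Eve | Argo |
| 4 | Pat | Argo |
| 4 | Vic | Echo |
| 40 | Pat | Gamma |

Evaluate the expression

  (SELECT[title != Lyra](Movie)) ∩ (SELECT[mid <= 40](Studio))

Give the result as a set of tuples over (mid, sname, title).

Apply σ_{title != Lyra}; surviving tuples: {(11, Ivy, Alpha), (14, Xia, Atlas), (17, Rae, Vega), (21, Zed, Orion), (26, Lee, Helix), (28, Gus, Gamma), (34, Kim, Beta), (6, Zed, Nova), (9, Mo, Echo)}
Apply σ_{mid <= 40}; surviving tuples: {(14, Xia, Atlas), (19, Mo, Vega), (25, Ivy, Delta), (26, Lee, Helix), (31, Yan, Zephyr), (34, Kim, Beta), (35, Eve, Argo), (4, Pat, Argo), (4, Vic, Echo), (40, Pat, Gamma)}
Taking the intersection: {(14, Xia, Atlas), (26, Lee, Helix), (34, Kim, Beta)}

{(14, Xia, Atlas), (26, Lee, Helix), (34, Kim, Beta)}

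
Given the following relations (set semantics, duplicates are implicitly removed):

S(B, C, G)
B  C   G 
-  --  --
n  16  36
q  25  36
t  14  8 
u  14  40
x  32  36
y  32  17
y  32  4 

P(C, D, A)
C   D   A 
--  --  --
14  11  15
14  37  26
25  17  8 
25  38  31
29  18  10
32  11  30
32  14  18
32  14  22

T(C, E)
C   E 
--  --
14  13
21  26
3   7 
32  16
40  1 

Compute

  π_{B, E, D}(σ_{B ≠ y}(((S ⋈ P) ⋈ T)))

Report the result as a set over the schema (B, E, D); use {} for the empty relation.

{(t, 13, 11), (t, 13, 37), (u, 13, 11), (u, 13, 37), (x, 16, 11), (x, 16, 14)}

Joining S and P on C yields {(q, 25, 36, 17, 8), (q, 25, 36, 38, 31), (t, 14, 8, 11, 15), (t, 14, 8, 37, 26), (u, 14, 40, 11, 15), (u, 14, 40, 37, 26), (x, 32, 36, 11, 30), (x, 32, 36, 14, 18), (x, 32, 36, 14, 22), (y, 32, 17, 11, 30), (y, 32, 17, 14, 18), (y, 32, 17, 14, 22), (y, 32, 4, 11, 30), (y, 32, 4, 14, 18), (y, 32, 4, 14, 22)}.
Joining (S ⋈ P) and T on C yields {(t, 14, 8, 11, 15, 13), (t, 14, 8, 37, 26, 13), (u, 14, 40, 11, 15, 13), (u, 14, 40, 37, 26, 13), (x, 32, 36, 11, 30, 16), (x, 32, 36, 14, 18, 16), (x, 32, 36, 14, 22, 16), (y, 32, 17, 11, 30, 16), (y, 32, 17, 14, 18, 16), (y, 32, 17, 14, 22, 16), (y, 32, 4, 11, 30, 16), (y, 32, 4, 14, 18, 16), (y, 32, 4, 14, 22, 16)}.
Selection B ≠ y: {(t, 14, 8, 11, 15, 13), (t, 14, 8, 37, 26, 13), (u, 14, 40, 11, 15, 13), (u, 14, 40, 37, 26, 13), (x, 32, 36, 11, 30, 16), (x, 32, 36, 14, 18, 16), (x, 32, 36, 14, 22, 16)}
π_{B, E, D} gives {(t, 13, 11), (t, 13, 37), (u, 13, 11), (u, 13, 37), (x, 16, 11), (x, 16, 14)} (1 duplicate(s) eliminated).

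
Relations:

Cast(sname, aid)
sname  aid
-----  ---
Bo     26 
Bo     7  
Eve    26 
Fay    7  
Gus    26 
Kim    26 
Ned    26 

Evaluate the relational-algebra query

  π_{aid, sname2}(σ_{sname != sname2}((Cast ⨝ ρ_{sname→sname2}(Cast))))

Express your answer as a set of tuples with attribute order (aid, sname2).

ρ[sname→sname2]: schema becomes (sname2, aid); tuples unchanged.
Natural join on aid: {(Bo, 26, Bo), (Bo, 26, Eve), (Bo, 26, Gus), (Bo, 26, Kim), (Bo, 26, Ned), (Bo, 7, Bo), (Bo, 7, Fay), (Eve, 26, Bo), (Eve, 26, Eve), (Eve, 26, Gus), (Eve, 26, Kim), (Eve, 26, Ned), (Fay, 7, Bo), (Fay, 7, Fay), (Gus, 26, Bo), (Gus, 26, Eve), (Gus, 26, Gus), (Gus, 26, Kim), (Gus, 26, Ned), (Kim, 26, Bo), (Kim, 26, Eve), (Kim, 26, Gus), (Kim, 26, Kim), (Kim, 26, Ned), (Ned, 26, Bo), (Ned, 26, Eve), (Ned, 26, Gus), (Ned, 26, Kim), (Ned, 26, Ned)}
Selection sname != sname2: {(Bo, 26, Eve), (Bo, 26, Gus), (Bo, 26, Kim), (Bo, 26, Ned), (Bo, 7, Fay), (Eve, 26, Bo), (Eve, 26, Gus), (Eve, 26, Kim), (Eve, 26, Ned), (Fay, 7, Bo), (Gus, 26, Bo), (Gus, 26, Eve), (Gus, 26, Kim), (Gus, 26, Ned), (Kim, 26, Bo), (Kim, 26, Eve), (Kim, 26, Gus), (Kim, 26, Ned), (Ned, 26, Bo), (Ned, 26, Eve), (Ned, 26, Gus), (Ned, 26, Kim)}
Projecting to aid, sname2 (15 duplicate(s) eliminated): {(26, Bo), (26, Eve), (26, Gus), (26, Kim), (26, Ned), (7, Bo), (7, Fay)}

{(26, Bo), (26, Eve), (26, Gus), (26, Kim), (26, Ned), (7, Bo), (7, Fay)}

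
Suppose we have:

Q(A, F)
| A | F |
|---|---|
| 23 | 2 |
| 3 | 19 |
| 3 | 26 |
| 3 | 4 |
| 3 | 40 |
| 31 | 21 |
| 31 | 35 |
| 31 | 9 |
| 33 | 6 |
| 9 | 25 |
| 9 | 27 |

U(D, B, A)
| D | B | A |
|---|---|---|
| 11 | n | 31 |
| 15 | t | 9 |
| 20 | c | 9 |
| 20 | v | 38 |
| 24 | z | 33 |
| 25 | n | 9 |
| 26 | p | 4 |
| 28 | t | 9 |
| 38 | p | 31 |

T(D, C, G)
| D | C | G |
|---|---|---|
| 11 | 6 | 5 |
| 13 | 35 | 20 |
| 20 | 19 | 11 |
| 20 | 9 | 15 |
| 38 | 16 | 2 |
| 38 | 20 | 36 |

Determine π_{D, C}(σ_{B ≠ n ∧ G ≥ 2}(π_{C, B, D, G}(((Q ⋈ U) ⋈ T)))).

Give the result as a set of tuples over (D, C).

{(20, 19), (20, 9), (38, 16), (38, 20)}

Natural join on A: {(31, 21, 11, n), (31, 21, 38, p), (31, 35, 11, n), (31, 35, 38, p), (31, 9, 11, n), (31, 9, 38, p), (33, 6, 24, z), (9, 25, 15, t), (9, 25, 20, c), (9, 25, 25, n), (9, 25, 28, t), (9, 27, 15, t), (9, 27, 20, c), (9, 27, 25, n), (9, 27, 28, t)}
Natural join on D: {(31, 21, 11, n, 6, 5), (31, 21, 38, p, 16, 2), (31, 21, 38, p, 20, 36), (31, 35, 11, n, 6, 5), (31, 35, 38, p, 16, 2), (31, 35, 38, p, 20, 36), (31, 9, 11, n, 6, 5), (31, 9, 38, p, 16, 2), (31, 9, 38, p, 20, 36), (9, 25, 20, c, 19, 11), (9, 25, 20, c, 9, 15), (9, 27, 20, c, 19, 11), (9, 27, 20, c, 9, 15)}
Keep only column(s) C, B, D, G (8 duplicate(s) eliminated): {(16, p, 38, 2), (19, c, 20, 11), (20, p, 38, 36), (6, n, 11, 5), (9, c, 20, 15)}
Selection B ≠ n ∧ G ≥ 2: {(16, p, 38, 2), (19, c, 20, 11), (20, p, 38, 36), (9, c, 20, 15)}
Keep only column(s) D, C: {(20, 19), (20, 9), (38, 16), (38, 20)}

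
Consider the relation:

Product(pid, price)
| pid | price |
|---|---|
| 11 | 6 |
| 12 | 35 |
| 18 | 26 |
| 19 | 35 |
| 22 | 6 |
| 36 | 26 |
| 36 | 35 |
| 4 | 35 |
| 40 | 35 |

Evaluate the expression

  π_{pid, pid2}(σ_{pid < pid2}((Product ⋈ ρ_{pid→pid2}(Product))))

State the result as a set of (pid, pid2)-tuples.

{(11, 22), (12, 19), (12, 36), (12, 40), (18, 36), (19, 36), (19, 40), (36, 40), (4, 12), (4, 19), (4, 36), (4, 40)}

ρ[pid→pid2]: schema becomes (pid2, price); tuples unchanged.
Product ⋈ ρ_{pid→pid2}(Product) (natural join on price): {(11, 6, 11), (11, 6, 22), (12, 35, 12), (12, 35, 19), (12, 35, 36), (12, 35, 4), (12, 35, 40), (18, 26, 18), (18, 26, 36), (19, 35, 12), (19, 35, 19), (19, 35, 36), (19, 35, 4), (19, 35, 40), (22, 6, 11), (22, 6, 22), (36, 26, 18), (36, 26, 36), (36, 35, 12), (36, 35, 19), (36, 35, 36), (36, 35, 4), (36, 35, 40), (4, 35, 12), (4, 35, 19), (4, 35, 36), (4, 35, 4), (4, 35, 40), (40, 35, 12), (40, 35, 19), (40, 35, 36), (40, 35, 4), (40, 35, 40)}
σ[pid < pid2]: keep tuples satisfying pid < pid2 → {(11, 6, 22), (12, 35, 19), (12, 35, 36), (12, 35, 40), (18, 26, 36), (19, 35, 36), (19, 35, 40), (36, 35, 40), (4, 35, 12), (4, 35, 19), (4, 35, 36), (4, 35, 40)}
Keep only column(s) pid, pid2: {(11, 22), (12, 19), (12, 36), (12, 40), (18, 36), (19, 36), (19, 40), (36, 40), (4, 12), (4, 19), (4, 36), (4, 40)}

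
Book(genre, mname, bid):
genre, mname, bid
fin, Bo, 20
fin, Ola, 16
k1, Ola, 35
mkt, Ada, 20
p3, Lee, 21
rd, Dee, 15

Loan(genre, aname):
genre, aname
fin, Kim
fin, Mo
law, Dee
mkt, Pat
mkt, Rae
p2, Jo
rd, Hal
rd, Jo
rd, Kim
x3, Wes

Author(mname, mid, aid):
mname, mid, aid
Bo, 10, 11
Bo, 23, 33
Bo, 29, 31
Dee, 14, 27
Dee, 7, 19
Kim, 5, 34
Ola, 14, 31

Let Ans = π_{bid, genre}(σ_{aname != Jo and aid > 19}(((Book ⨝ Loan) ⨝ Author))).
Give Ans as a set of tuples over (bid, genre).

{(15, rd), (16, fin), (20, fin)}

Joining Book and Loan on genre yields {(fin, Bo, 20, Kim), (fin, Bo, 20, Mo), (fin, Ola, 16, Kim), (fin, Ola, 16, Mo), (mkt, Ada, 20, Pat), (mkt, Ada, 20, Rae), (rd, Dee, 15, Hal), (rd, Dee, 15, Jo), (rd, Dee, 15, Kim)}.
Joining (Book ⨝ Loan) and Author on mname yields {(fin, Bo, 20, Kim, 10, 11), (fin, Bo, 20, Kim, 23, 33), (fin, Bo, 20, Kim, 29, 31), (fin, Bo, 20, Mo, 10, 11), (fin, Bo, 20, Mo, 23, 33), (fin, Bo, 20, Mo, 29, 31), (fin, Ola, 16, Kim, 14, 31), (fin, Ola, 16, Mo, 14, 31), (rd, Dee, 15, Hal, 14, 27), (rd, Dee, 15, Hal, 7, 19), (rd, Dee, 15, Jo, 14, 27), (rd, Dee, 15, Jo, 7, 19), (rd, Dee, 15, Kim, 14, 27), (rd, Dee, 15, Kim, 7, 19)}.
Apply σ_{aname != Jo and aid > 19}; surviving tuples: {(fin, Bo, 20, Kim, 23, 33), (fin, Bo, 20, Kim, 29, 31), (fin, Bo, 20, Mo, 23, 33), (fin, Bo, 20, Mo, 29, 31), (fin, Ola, 16, Kim, 14, 31), (fin, Ola, 16, Mo, 14, 31), (rd, Dee, 15, Hal, 14, 27), (rd, Dee, 15, Kim, 14, 27)}
π[bid, genre]: project onto (bid, genre) (5 duplicate(s) eliminated) → {(15, rd), (16, fin), (20, fin)}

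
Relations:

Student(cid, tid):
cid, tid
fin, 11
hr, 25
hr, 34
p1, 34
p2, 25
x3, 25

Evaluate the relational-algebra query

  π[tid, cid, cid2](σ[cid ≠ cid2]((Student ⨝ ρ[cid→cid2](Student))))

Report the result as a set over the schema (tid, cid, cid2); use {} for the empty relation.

{(25, hr, p2), (25, hr, x3), (25, p2, hr), (25, p2, x3), (25, x3, hr), (25, x3, p2), (34, hr, p1), (34, p1, hr)}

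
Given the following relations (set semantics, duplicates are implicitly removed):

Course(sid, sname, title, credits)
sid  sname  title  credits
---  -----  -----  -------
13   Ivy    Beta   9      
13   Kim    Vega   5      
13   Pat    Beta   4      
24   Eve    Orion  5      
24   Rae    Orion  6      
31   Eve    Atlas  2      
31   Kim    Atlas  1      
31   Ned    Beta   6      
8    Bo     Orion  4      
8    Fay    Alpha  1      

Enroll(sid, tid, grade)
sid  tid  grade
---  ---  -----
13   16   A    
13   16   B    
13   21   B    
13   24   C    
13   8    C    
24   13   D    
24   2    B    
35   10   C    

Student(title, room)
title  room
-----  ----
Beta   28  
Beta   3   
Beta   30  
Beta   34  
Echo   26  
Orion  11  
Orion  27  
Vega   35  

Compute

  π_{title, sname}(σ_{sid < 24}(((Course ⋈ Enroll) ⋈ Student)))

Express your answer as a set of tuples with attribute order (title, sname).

{(Beta, Ivy), (Beta, Pat), (Vega, Kim)}

Course ⋈ Enroll (natural join on sid): {(13, Ivy, Beta, 9, 16, A), (13, Ivy, Beta, 9, 16, B), (13, Ivy, Beta, 9, 21, B), (13, Ivy, Beta, 9, 24, C), (13, Ivy, Beta, 9, 8, C), (13, Kim, Vega, 5, 16, A), (13, Kim, Vega, 5, 16, B), (13, Kim, Vega, 5, 21, B), (13, Kim, Vega, 5, 24, C), (13, Kim, Vega, 5, 8, C), (13, Pat, Beta, 4, 16, A), (13, Pat, Beta, 4, 16, B), (13, Pat, Beta, 4, 21, B), (13, Pat, Beta, 4, 24, C), (13, Pat, Beta, 4, 8, C), (24, Eve, Orion, 5, 13, D), (24, Eve, Orion, 5, 2, B), (24, Rae, Orion, 6, 13, D), (24, Rae, Orion, 6, 2, B)}
(Course ⋈ Enroll) ⋈ Student (natural join on title): {(13, Ivy, Beta, 9, 16, A, 28), (13, Ivy, Beta, 9, 16, A, 3), (13, Ivy, Beta, 9, 16, A, 30), (13, Ivy, Beta, 9, 16, A, 34), (13, Ivy, Beta, 9, 16, B, 28), (13, Ivy, Beta, 9, 16, B, 3), (13, Ivy, Beta, 9, 16, B, 30), (13, Ivy, Beta, 9, 16, B, 34), (13, Ivy, Beta, 9, 21, B, 28), (13, Ivy, Beta, 9, 21, B, 3), (13, Ivy, Beta, 9, 21, B, 30), (13, Ivy, Beta, 9, 21, B, 34), (13, Ivy, Beta, 9, 24, C, 28), (13, Ivy, Beta, 9, 24, C, 3), (13, Ivy, Beta, 9, 24, C, 30), (13, Ivy, Beta, 9, 24, C, 34), (13, Ivy, Beta, 9, 8, C, 28), (13, Ivy, Beta, 9, 8, C, 3), (13, Ivy, Beta, 9, 8, C, 30), (13, Ivy, Beta, 9, 8, C, 34), (13, Kim, Vega, 5, 16, A, 35), (13, Kim, Vega, 5, 16, B, 35), (13, Kim, Vega, 5, 21, B, 35), (13, Kim, Vega, 5, 24, C, 35), (13, Kim, Vega, 5, 8, C, 35), (13, Pat, Beta, 4, 16, A, 28), (13, Pat, Beta, 4, 16, A, 3), (13, Pat, Beta, 4, 16, A, 30), (13, Pat, Beta, 4, 16, A, 34), (13, Pat, Beta, 4, 16, B, 28), (13, Pat, Beta, 4, 16, B, 3), (13, Pat, Beta, 4, 16, B, 30), (13, Pat, Beta, 4, 16, B, 34), (13, Pat, Beta, 4, 21, B, 28), (13, Pat, Beta, 4, 21, B, 3), (13, Pat, Beta, 4, 21, B, 30), (13, Pat, Beta, 4, 21, B, 34), (13, Pat, Beta, 4, 24, C, 28), (13, Pat, Beta, 4, 24, C, 3), (13, Pat, Beta, 4, 24, C, 30), (13, Pat, Beta, 4, 24, C, 34), (13, Pat, Beta, 4, 8, C, 28), (13, Pat, Beta, 4, 8, C, 3), (13, Pat, Beta, 4, 8, C, 30), (13, Pat, Beta, 4, 8, C, 34), (24, Eve, Orion, 5, 13, D, 11), (24, Eve, Orion, 5, 13, D, 27), (24, Eve, Orion, 5, 2, B, 11), (24, Eve, Orion, 5, 2, B, 27), (24, Rae, Orion, 6, 13, D, 11), (24, Rae, Orion, 6, 13, D, 27), (24, Rae, Orion, 6, 2, B, 11), (24, Rae, Orion, 6, 2, B, 27)}
Selection sid < 24: {(13, Ivy, Beta, 9, 16, A, 28), (13, Ivy, Beta, 9, 16, A, 3), (13, Ivy, Beta, 9, 16, A, 30), (13, Ivy, Beta, 9, 16, A, 34), (13, Ivy, Beta, 9, 16, B, 28), (13, Ivy, Beta, 9, 16, B, 3), (13, Ivy, Beta, 9, 16, B, 30), (13, Ivy, Beta, 9, 16, B, 34), (13, Ivy, Beta, 9, 21, B, 28), (13, Ivy, Beta, 9, 21, B, 3), (13, Ivy, Beta, 9, 21, B, 30), (13, Ivy, Beta, 9, 21, B, 34), (13, Ivy, Beta, 9, 24, C, 28), (13, Ivy, Beta, 9, 24, C, 3), (13, Ivy, Beta, 9, 24, C, 30), (13, Ivy, Beta, 9, 24, C, 34), (13, Ivy, Beta, 9, 8, C, 28), (13, Ivy, Beta, 9, 8, C, 3), (13, Ivy, Beta, 9, 8, C, 30), (13, Ivy, Beta, 9, 8, C, 34), (13, Kim, Vega, 5, 16, A, 35), (13, Kim, Vega, 5, 16, B, 35), (13, Kim, Vega, 5, 21, B, 35), (13, Kim, Vega, 5, 24, C, 35), (13, Kim, Vega, 5, 8, C, 35), (13, Pat, Beta, 4, 16, A, 28), (13, Pat, Beta, 4, 16, A, 3), (13, Pat, Beta, 4, 16, A, 30), (13, Pat, Beta, 4, 16, A, 34), (13, Pat, Beta, 4, 16, B, 28), (13, Pat, Beta, 4, 16, B, 3), (13, Pat, Beta, 4, 16, B, 30), (13, Pat, Beta, 4, 16, B, 34), (13, Pat, Beta, 4, 21, B, 28), (13, Pat, Beta, 4, 21, B, 3), (13, Pat, Beta, 4, 21, B, 30), (13, Pat, Beta, 4, 21, B, 34), (13, Pat, Beta, 4, 24, C, 28), (13, Pat, Beta, 4, 24, C, 3), (13, Pat, Beta, 4, 24, C, 30), (13, Pat, Beta, 4, 24, C, 34), (13, Pat, Beta, 4, 8, C, 28), (13, Pat, Beta, 4, 8, C, 3), (13, Pat, Beta, 4, 8, C, 30), (13, Pat, Beta, 4, 8, C, 34)}
π[title, sname]: project onto (title, sname) (42 duplicate(s) eliminated) → {(Beta, Ivy), (Beta, Pat), (Vega, Kim)}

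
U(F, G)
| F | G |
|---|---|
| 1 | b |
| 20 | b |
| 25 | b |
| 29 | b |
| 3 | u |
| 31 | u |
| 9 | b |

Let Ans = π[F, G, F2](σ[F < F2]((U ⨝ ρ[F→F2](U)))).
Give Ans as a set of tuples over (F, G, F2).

ρ[F→F2]: schema becomes (F2, G); tuples unchanged.
Natural join on G: {(1, b, 1), (1, b, 20), (1, b, 25), (1, b, 29), (1, b, 9), (20, b, 1), (20, b, 20), (20, b, 25), (20, b, 29), (20, b, 9), (25, b, 1), (25, b, 20), (25, b, 25), (25, b, 29), (25, b, 9), (29, b, 1), (29, b, 20), (29, b, 25), (29, b, 29), (29, b, 9), (3, u, 3), (3, u, 31), (31, u, 3), (31, u, 31), (9, b, 1), (9, b, 20), (9, b, 25), (9, b, 29), (9, b, 9)}
Filtering on F < F2 leaves {(1, b, 20), (1, b, 25), (1, b, 29), (1, b, 9), (20, b, 25), (20, b, 29), (25, b, 29), (3, u, 31), (9, b, 20), (9, b, 25), (9, b, 29)}.
Projecting to F, G, F2: {(1, b, 20), (1, b, 25), (1, b, 29), (1, b, 9), (20, b, 25), (20, b, 29), (25, b, 29), (3, u, 31), (9, b, 20), (9, b, 25), (9, b, 29)}

{(1, b, 20), (1, b, 25), (1, b, 29), (1, b, 9), (20, b, 25), (20, b, 29), (25, b, 29), (3, u, 31), (9, b, 20), (9, b, 25), (9, b, 29)}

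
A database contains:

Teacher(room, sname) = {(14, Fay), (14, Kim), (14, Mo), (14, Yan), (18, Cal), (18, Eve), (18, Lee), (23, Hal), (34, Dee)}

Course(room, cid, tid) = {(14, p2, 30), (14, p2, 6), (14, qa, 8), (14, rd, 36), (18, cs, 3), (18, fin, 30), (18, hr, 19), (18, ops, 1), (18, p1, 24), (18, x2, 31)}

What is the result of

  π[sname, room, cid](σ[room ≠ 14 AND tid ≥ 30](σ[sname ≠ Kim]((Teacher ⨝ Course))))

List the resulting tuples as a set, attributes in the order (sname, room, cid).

{(Cal, 18, fin), (Cal, 18, x2), (Eve, 18, fin), (Eve, 18, x2), (Lee, 18, fin), (Lee, 18, x2)}

Teacher ⋈ Course (natural join on room): {(14, Fay, p2, 30), (14, Fay, p2, 6), (14, Fay, qa, 8), (14, Fay, rd, 36), (14, Kim, p2, 30), (14, Kim, p2, 6), (14, Kim, qa, 8), (14, Kim, rd, 36), (14, Mo, p2, 30), (14, Mo, p2, 6), (14, Mo, qa, 8), (14, Mo, rd, 36), (14, Yan, p2, 30), (14, Yan, p2, 6), (14, Yan, qa, 8), (14, Yan, rd, 36), (18, Cal, cs, 3), (18, Cal, fin, 30), (18, Cal, hr, 19), (18, Cal, ops, 1), (18, Cal, p1, 24), (18, Cal, x2, 31), (18, Eve, cs, 3), (18, Eve, fin, 30), (18, Eve, hr, 19), (18, Eve, ops, 1), (18, Eve, p1, 24), (18, Eve, x2, 31), (18, Lee, cs, 3), (18, Lee, fin, 30), (18, Lee, hr, 19), (18, Lee, ops, 1), (18, Lee, p1, 24), (18, Lee, x2, 31)}
Filtering on sname ≠ Kim leaves {(14, Fay, p2, 30), (14, Fay, p2, 6), (14, Fay, qa, 8), (14, Fay, rd, 36), (14, Mo, p2, 30), (14, Mo, p2, 6), (14, Mo, qa, 8), (14, Mo, rd, 36), (14, Yan, p2, 30), (14, Yan, p2, 6), (14, Yan, qa, 8), (14, Yan, rd, 36), (18, Cal, cs, 3), (18, Cal, fin, 30), (18, Cal, hr, 19), (18, Cal, ops, 1), (18, Cal, p1, 24), (18, Cal, x2, 31), (18, Eve, cs, 3), (18, Eve, fin, 30), (18, Eve, hr, 19), (18, Eve, ops, 1), (18, Eve, p1, 24), (18, Eve, x2, 31), (18, Lee, cs, 3), (18, Lee, fin, 30), (18, Lee, hr, 19), (18, Lee, ops, 1), (18, Lee, p1, 24), (18, Lee, x2, 31)}.
Filtering on room ≠ 14 AND tid ≥ 30 leaves {(18, Cal, fin, 30), (18, Cal, x2, 31), (18, Eve, fin, 30), (18, Eve, x2, 31), (18, Lee, fin, 30), (18, Lee, x2, 31)}.
Projecting to sname, room, cid: {(Cal, 18, fin), (Cal, 18, x2), (Eve, 18, fin), (Eve, 18, x2), (Lee, 18, fin), (Lee, 18, x2)}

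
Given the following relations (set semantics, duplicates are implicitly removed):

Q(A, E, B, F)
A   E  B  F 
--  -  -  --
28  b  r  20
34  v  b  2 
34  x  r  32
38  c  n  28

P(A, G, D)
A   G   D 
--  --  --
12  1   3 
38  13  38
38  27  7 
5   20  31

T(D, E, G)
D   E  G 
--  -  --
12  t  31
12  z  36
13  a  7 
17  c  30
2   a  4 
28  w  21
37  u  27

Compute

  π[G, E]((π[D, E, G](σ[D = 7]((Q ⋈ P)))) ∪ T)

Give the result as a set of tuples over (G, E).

{(21, w), (27, c), (27, u), (30, c), (31, t), (36, z), (4, a), (7, a)}

Natural join on A: {(38, c, n, 28, 13, 38), (38, c, n, 28, 27, 7)}
Selection D = 7: {(38, c, n, 28, 27, 7)}
π_{D, E, G} gives {(7, c, 27)}.
Union: {(7, c, 27)} with {(12, t, 31), (12, z, 36), (13, a, 7), (17, c, 30), (2, a, 4), (28, w, 21), (37, u, 27)} → {(12, t, 31), (12, z, 36), (13, a, 7), (17, c, 30), (2, a, 4), (28, w, 21), (37, u, 27), (7, c, 27)}
π_{G, E} gives {(21, w), (27, c), (27, u), (30, c), (31, t), (36, z), (4, a), (7, a)}.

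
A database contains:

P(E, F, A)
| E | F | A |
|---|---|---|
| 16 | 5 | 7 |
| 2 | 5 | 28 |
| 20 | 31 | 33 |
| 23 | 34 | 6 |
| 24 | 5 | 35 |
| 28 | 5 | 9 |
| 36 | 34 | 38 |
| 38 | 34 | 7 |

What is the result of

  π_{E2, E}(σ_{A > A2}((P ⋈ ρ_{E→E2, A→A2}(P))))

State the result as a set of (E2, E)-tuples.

ρ[E→E2, A→A2]: schema becomes (E2, F, A2); tuples unchanged.
Natural join on F: {(16, 5, 7, 16, 7), (16, 5, 7, 2, 28), (16, 5, 7, 24, 35), (16, 5, 7, 28, 9), (2, 5, 28, 16, 7), (2, 5, 28, 2, 28), (2, 5, 28, 24, 35), (2, 5, 28, 28, 9), (20, 31, 33, 20, 33), (23, 34, 6, 23, 6), (23, 34, 6, 36, 38), (23, 34, 6, 38, 7), (24, 5, 35, 16, 7), (24, 5, 35, 2, 28), (24, 5, 35, 24, 35), (24, 5, 35, 28, 9), (28, 5, 9, 16, 7), (28, 5, 9, 2, 28), (28, 5, 9, 24, 35), (28, 5, 9, 28, 9), (36, 34, 38, 23, 6), (36, 34, 38, 36, 38), (36, 34, 38, 38, 7), (38, 34, 7, 23, 6), (38, 34, 7, 36, 38), (38, 34, 7, 38, 7)}
Apply σ_{A > A2}; surviving tuples: {(2, 5, 28, 16, 7), (2, 5, 28, 28, 9), (24, 5, 35, 16, 7), (24, 5, 35, 2, 28), (24, 5, 35, 28, 9), (28, 5, 9, 16, 7), (36, 34, 38, 23, 6), (36, 34, 38, 38, 7), (38, 34, 7, 23, 6)}
π_{E2, E} gives {(16, 2), (16, 24), (16, 28), (2, 24), (23, 36), (23, 38), (28, 2), (28, 24), (38, 36)}.

{(16, 2), (16, 24), (16, 28), (2, 24), (23, 36), (23, 38), (28, 2), (28, 24), (38, 36)}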